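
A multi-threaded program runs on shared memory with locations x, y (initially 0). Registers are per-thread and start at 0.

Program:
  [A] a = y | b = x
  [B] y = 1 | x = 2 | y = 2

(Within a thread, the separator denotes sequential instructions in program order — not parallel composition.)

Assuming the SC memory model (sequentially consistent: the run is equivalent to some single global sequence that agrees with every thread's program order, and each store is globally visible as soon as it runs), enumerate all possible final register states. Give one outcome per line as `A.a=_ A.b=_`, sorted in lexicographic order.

A.a=0 A.b=0
A.a=0 A.b=2
A.a=1 A.b=0
A.a=1 A.b=2
A.a=2 A.b=2

outcome vector order: (A.a,A.b)
|SC outcomes| = 5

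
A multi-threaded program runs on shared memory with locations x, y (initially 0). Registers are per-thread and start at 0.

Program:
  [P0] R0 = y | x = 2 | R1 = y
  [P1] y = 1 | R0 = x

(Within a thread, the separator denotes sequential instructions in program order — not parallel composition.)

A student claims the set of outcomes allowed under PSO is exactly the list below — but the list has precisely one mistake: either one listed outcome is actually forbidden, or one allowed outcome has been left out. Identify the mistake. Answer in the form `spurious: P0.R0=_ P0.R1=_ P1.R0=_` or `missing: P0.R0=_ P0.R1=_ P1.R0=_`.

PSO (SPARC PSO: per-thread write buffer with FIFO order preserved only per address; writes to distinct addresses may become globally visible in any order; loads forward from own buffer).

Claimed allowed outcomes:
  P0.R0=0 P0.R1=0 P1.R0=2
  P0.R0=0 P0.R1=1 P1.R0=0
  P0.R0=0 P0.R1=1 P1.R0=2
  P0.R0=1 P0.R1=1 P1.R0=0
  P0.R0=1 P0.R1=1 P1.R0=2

missing: P0.R0=0 P0.R1=0 P1.R0=0

outcome vector order: (P0.R0,P0.R1,P1.R0)
under PSO → 000, 002, 010, 012, 110, 112
PSO∖claimed = {000}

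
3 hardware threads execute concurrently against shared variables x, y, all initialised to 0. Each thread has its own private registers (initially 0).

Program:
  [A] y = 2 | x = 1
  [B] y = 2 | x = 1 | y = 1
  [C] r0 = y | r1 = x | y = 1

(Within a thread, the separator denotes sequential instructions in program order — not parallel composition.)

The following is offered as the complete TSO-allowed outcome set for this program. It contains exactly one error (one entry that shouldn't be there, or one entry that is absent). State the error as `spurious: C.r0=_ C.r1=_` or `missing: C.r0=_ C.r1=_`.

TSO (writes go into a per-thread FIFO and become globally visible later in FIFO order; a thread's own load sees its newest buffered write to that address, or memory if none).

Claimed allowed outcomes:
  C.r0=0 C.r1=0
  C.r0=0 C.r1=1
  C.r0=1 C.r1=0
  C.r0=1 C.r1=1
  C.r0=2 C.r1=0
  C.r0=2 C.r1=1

spurious: C.r0=1 C.r1=0

outcome vector order: (C.r0,C.r1)
under TSO → 00, 01, 11, 20, 21
claimed∖TSO = {10}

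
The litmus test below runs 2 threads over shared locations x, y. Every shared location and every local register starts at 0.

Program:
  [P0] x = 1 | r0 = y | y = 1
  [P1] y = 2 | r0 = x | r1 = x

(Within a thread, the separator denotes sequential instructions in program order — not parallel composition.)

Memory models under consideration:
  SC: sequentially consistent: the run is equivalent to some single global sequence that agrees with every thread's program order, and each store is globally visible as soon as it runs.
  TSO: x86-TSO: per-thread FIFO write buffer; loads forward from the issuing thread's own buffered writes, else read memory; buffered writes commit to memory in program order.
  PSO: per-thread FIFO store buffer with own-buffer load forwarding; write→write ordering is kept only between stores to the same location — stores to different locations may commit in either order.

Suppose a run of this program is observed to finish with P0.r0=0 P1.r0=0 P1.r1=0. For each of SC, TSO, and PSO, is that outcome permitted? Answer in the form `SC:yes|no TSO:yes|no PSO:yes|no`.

outcome vector order: (P0.r0,P1.r0,P1.r1)
[SC] allowed = {(0,1,1); (2,0,0); (2,0,1); (2,1,1)}
[TSO] allowed = {(0,0,0); (0,0,1); (0,1,1); (2,0,0); (2,0,1); (2,1,1)}
[PSO] allowed = {(0,0,0); (0,0,1); (0,1,1); (2,0,0); (2,0,1); (2,1,1)}
target (0,0,0) ∈ {TSO,PSO}

SC:no TSO:yes PSO:yes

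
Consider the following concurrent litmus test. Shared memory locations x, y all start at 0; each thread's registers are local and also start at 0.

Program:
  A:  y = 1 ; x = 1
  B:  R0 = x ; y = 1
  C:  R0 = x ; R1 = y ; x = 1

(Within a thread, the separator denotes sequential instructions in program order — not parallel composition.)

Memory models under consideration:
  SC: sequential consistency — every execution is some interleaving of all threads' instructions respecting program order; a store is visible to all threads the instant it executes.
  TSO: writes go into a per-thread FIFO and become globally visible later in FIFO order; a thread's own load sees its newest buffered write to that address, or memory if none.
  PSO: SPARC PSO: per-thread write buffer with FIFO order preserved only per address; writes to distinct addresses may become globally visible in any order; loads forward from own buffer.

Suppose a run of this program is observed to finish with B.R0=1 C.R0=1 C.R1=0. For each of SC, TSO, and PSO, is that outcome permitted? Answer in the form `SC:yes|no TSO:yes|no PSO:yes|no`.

outcome vector order: (B.R0,C.R0,C.R1)
under SC → (0,0,0); (0,0,1); (0,1,1); (1,0,0); (1,0,1); (1,1,1)
under TSO → (0,0,0); (0,0,1); (0,1,1); (1,0,0); (1,0,1); (1,1,1)
under PSO → (0,0,0); (0,0,1); (0,1,0); (0,1,1); (1,0,0); (1,0,1); (1,1,0); (1,1,1)
target (1,1,0) ∈ {PSO}

SC:no TSO:no PSO:yes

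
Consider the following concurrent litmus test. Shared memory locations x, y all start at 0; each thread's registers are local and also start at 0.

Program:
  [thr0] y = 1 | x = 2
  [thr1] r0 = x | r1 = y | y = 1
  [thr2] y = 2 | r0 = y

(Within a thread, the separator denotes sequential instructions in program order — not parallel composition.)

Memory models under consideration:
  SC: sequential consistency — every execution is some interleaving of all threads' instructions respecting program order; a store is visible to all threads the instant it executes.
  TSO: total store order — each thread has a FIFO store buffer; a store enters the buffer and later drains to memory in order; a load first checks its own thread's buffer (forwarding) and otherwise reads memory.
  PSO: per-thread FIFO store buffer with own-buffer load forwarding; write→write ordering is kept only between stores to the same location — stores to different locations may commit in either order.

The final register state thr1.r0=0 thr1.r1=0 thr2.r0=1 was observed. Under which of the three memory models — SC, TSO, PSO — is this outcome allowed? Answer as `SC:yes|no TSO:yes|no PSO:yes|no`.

SC:yes TSO:yes PSO:yes

outcome vector order: (thr1.r0,thr1.r1,thr2.r0)
SC: 10 outcomes — {(0,0,1); (0,0,2); (0,1,1); (0,1,2); (0,2,1); (0,2,2); (2,1,1); (2,1,2); (2,2,1); (2,2,2)}
TSO: 10 outcomes — {(0,0,1); (0,0,2); (0,1,1); (0,1,2); (0,2,1); (0,2,2); (2,1,1); (2,1,2); (2,2,1); (2,2,2)}
PSO: 12 outcomes — {(0,0,1); (0,0,2); (0,1,1); (0,1,2); (0,2,1); (0,2,2); (2,0,1); (2,0,2); (2,1,1); (2,1,2); (2,2,1); (2,2,2)}
target (0,0,1) ∈ {SC,TSO,PSO}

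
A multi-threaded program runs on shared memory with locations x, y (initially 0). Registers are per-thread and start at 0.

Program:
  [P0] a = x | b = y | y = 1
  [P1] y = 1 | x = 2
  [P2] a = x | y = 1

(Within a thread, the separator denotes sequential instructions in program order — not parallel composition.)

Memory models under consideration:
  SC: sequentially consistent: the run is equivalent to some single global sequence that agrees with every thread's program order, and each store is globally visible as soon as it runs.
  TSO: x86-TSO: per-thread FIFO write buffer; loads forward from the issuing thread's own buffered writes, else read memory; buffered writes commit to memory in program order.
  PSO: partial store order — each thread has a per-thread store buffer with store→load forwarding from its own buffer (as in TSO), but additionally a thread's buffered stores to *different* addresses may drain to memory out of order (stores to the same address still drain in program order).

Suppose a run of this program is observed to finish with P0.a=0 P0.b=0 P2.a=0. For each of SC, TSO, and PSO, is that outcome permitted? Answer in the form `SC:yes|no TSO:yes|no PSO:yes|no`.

SC:yes TSO:yes PSO:yes

outcome vector order: (P0.a,P0.b,P2.a)
SC: 6 outcomes — {<0 0 0>, <0 0 2>, <0 1 0>, <0 1 2>, <2 1 0>, <2 1 2>}
TSO: 6 outcomes — {<0 0 0>, <0 0 2>, <0 1 0>, <0 1 2>, <2 1 0>, <2 1 2>}
PSO: 8 outcomes — {<0 0 0>, <0 0 2>, <0 1 0>, <0 1 2>, <2 0 0>, <2 0 2>, <2 1 0>, <2 1 2>}
target <0 0 0> ∈ {SC,TSO,PSO}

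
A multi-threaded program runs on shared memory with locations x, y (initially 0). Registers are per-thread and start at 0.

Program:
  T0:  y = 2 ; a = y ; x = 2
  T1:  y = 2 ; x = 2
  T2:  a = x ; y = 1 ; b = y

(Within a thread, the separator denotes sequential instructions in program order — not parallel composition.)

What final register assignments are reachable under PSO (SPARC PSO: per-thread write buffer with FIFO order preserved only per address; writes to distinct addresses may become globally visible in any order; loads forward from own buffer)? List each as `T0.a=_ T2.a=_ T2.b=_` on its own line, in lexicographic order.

outcome vector order: (T0.a,T2.a,T2.b)
|PSO outcomes| = 8

T0.a=1 T2.a=0 T2.b=1
T0.a=1 T2.a=0 T2.b=2
T0.a=1 T2.a=2 T2.b=1
T0.a=1 T2.a=2 T2.b=2
T0.a=2 T2.a=0 T2.b=1
T0.a=2 T2.a=0 T2.b=2
T0.a=2 T2.a=2 T2.b=1
T0.a=2 T2.a=2 T2.b=2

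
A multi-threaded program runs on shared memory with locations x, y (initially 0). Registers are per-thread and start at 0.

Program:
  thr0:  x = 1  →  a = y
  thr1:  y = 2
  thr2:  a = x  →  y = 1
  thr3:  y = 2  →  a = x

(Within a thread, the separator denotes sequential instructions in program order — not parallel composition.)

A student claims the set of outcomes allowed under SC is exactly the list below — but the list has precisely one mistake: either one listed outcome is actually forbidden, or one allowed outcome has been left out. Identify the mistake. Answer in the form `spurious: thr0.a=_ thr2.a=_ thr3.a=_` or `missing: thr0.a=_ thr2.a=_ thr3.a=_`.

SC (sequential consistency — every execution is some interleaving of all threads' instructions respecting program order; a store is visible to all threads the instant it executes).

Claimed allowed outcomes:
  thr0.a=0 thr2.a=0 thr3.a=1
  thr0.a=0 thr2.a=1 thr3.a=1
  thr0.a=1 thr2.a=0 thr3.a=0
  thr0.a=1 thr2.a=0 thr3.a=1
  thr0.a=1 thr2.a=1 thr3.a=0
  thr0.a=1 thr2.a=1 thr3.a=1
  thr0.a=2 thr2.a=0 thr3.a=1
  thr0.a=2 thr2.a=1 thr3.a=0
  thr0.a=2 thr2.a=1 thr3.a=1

missing: thr0.a=2 thr2.a=0 thr3.a=0

outcome vector order: (thr0.a,thr2.a,thr3.a)
[SC] allowed = {<0 0 1>; <0 1 1>; <1 0 0>; <1 0 1>; <1 1 0>; <1 1 1>; <2 0 0>; <2 0 1>; <2 1 0>; <2 1 1>}
SC∖claimed = {<2 0 0>}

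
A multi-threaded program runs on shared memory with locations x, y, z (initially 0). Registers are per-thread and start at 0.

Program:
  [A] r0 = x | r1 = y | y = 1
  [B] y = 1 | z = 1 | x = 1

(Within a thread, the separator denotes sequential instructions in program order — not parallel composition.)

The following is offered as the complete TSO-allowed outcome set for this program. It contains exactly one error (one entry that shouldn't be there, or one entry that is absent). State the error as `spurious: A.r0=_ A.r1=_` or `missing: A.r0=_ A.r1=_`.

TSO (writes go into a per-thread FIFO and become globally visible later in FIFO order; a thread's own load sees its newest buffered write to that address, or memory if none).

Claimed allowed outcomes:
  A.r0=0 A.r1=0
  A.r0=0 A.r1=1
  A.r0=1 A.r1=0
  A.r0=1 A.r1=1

spurious: A.r0=1 A.r1=0

outcome vector order: (A.r0,A.r1)
under TSO → <0 0>; <0 1>; <1 1>
claimed∖TSO = {<1 0>}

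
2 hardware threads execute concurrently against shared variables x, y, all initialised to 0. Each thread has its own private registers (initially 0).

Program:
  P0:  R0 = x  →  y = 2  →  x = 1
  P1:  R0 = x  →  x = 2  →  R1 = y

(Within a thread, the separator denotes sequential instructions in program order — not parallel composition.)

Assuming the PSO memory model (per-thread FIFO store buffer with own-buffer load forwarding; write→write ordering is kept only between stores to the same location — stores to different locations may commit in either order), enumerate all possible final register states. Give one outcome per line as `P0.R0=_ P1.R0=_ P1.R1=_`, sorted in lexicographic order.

outcome vector order: (P0.R0,P1.R0,P1.R1)
|PSO outcomes| = 6

P0.R0=0 P1.R0=0 P1.R1=0
P0.R0=0 P1.R0=0 P1.R1=2
P0.R0=0 P1.R0=1 P1.R1=0
P0.R0=0 P1.R0=1 P1.R1=2
P0.R0=2 P1.R0=0 P1.R1=0
P0.R0=2 P1.R0=0 P1.R1=2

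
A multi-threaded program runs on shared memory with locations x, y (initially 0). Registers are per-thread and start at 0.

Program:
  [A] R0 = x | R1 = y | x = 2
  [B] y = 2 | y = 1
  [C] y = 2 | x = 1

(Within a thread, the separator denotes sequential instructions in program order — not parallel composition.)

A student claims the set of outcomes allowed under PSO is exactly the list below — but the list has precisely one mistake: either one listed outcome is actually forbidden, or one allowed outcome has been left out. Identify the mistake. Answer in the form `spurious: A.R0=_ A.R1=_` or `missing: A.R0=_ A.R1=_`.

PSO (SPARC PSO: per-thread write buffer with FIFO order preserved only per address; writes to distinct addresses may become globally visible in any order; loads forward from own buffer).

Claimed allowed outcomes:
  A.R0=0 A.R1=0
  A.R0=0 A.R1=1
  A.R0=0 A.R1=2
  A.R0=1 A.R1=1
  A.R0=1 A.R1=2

missing: A.R0=1 A.R1=0

outcome vector order: (A.R0,A.R1)
PSO (6): 0/0; 0/1; 0/2; 1/0; 1/1; 1/2
PSO∖claimed = {1/0}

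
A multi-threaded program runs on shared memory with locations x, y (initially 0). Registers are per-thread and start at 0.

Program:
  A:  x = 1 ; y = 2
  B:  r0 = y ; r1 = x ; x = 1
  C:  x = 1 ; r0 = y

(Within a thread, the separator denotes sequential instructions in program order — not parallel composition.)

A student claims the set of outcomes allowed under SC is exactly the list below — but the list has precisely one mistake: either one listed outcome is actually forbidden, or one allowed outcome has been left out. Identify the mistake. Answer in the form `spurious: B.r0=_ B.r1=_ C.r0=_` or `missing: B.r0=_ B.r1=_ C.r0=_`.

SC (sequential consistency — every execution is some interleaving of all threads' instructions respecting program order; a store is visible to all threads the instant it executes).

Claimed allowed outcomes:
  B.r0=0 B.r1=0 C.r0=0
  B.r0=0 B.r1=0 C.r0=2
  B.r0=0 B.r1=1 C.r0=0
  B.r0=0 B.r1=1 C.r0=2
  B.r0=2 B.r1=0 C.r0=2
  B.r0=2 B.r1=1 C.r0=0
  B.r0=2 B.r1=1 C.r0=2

outcome vector order: (B.r0,B.r1,C.r0)
under SC → 0/0/0 0/0/2 0/1/0 0/1/2 2/1/0 2/1/2
claimed∖SC = {2/0/2}

spurious: B.r0=2 B.r1=0 C.r0=2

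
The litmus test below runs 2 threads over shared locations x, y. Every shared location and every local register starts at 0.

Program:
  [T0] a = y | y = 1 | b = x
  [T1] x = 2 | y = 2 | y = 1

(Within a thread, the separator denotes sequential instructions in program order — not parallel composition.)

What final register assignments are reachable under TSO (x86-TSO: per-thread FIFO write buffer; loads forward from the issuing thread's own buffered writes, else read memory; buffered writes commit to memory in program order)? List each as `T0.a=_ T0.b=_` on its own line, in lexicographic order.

T0.a=0 T0.b=0
T0.a=0 T0.b=2
T0.a=1 T0.b=2
T0.a=2 T0.b=2

outcome vector order: (T0.a,T0.b)
|TSO outcomes| = 4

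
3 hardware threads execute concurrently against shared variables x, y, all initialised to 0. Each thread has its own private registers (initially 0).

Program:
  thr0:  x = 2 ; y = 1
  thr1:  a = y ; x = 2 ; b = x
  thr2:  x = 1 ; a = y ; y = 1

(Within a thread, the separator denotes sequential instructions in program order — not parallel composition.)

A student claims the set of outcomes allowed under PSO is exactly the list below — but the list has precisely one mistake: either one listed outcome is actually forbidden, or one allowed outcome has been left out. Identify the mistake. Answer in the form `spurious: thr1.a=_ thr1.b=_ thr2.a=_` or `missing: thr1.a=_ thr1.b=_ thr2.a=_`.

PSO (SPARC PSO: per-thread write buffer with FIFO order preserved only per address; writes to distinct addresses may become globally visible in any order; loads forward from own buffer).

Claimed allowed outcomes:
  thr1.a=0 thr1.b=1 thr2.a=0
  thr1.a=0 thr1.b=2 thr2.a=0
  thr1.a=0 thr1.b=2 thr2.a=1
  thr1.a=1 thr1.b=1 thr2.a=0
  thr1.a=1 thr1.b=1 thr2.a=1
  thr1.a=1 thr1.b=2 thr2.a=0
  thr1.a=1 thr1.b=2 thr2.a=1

outcome vector order: (thr1.a,thr1.b,thr2.a)
PSO: 8 outcomes — {0/1/0, 0/1/1, 0/2/0, 0/2/1, 1/1/0, 1/1/1, 1/2/0, 1/2/1}
PSO∖claimed = {0/1/1}

missing: thr1.a=0 thr1.b=1 thr2.a=1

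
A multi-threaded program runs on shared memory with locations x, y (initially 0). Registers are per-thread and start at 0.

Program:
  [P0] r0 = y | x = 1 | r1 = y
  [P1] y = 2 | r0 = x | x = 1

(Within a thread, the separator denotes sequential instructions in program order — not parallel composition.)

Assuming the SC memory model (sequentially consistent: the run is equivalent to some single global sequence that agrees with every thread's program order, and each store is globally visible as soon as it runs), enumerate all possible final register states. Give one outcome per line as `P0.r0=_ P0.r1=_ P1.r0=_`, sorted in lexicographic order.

P0.r0=0 P0.r1=0 P1.r0=1
P0.r0=0 P0.r1=2 P1.r0=0
P0.r0=0 P0.r1=2 P1.r0=1
P0.r0=2 P0.r1=2 P1.r0=0
P0.r0=2 P0.r1=2 P1.r0=1

outcome vector order: (P0.r0,P0.r1,P1.r0)
|SC outcomes| = 5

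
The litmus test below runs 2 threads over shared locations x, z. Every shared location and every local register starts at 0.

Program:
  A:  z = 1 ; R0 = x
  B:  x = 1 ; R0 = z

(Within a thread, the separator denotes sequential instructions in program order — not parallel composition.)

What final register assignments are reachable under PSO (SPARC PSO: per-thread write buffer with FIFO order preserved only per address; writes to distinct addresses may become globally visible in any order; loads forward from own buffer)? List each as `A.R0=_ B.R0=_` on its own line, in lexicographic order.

A.R0=0 B.R0=0
A.R0=0 B.R0=1
A.R0=1 B.R0=0
A.R0=1 B.R0=1

outcome vector order: (A.R0,B.R0)
|PSO outcomes| = 4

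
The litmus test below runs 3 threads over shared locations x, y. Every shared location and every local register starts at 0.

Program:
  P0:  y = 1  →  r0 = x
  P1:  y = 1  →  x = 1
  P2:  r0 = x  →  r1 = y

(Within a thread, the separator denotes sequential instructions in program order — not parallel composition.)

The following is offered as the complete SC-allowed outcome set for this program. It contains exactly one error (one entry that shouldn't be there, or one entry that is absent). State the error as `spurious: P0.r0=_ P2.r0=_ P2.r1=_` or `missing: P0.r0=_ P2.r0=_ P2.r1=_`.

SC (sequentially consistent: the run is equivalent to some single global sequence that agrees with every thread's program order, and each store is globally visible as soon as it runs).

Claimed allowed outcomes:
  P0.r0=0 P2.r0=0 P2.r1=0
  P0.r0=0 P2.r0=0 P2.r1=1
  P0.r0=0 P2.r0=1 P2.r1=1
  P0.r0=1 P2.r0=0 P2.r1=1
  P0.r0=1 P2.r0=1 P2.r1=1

missing: P0.r0=1 P2.r0=0 P2.r1=0

outcome vector order: (P0.r0,P2.r0,P2.r1)
[SC] allowed = {(0,0,0); (0,0,1); (0,1,1); (1,0,0); (1,0,1); (1,1,1)}
SC∖claimed = {(1,0,0)}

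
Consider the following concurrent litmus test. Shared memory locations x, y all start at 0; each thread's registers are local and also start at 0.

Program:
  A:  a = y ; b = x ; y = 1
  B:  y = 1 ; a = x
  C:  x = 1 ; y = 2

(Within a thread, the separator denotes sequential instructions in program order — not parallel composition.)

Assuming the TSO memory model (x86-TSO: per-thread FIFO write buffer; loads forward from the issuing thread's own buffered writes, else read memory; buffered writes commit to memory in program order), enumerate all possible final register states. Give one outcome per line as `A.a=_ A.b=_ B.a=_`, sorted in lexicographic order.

outcome vector order: (A.a,A.b,B.a)
|TSO outcomes| = 10

A.a=0 A.b=0 B.a=0
A.a=0 A.b=0 B.a=1
A.a=0 A.b=1 B.a=0
A.a=0 A.b=1 B.a=1
A.a=1 A.b=0 B.a=0
A.a=1 A.b=0 B.a=1
A.a=1 A.b=1 B.a=0
A.a=1 A.b=1 B.a=1
A.a=2 A.b=1 B.a=0
A.a=2 A.b=1 B.a=1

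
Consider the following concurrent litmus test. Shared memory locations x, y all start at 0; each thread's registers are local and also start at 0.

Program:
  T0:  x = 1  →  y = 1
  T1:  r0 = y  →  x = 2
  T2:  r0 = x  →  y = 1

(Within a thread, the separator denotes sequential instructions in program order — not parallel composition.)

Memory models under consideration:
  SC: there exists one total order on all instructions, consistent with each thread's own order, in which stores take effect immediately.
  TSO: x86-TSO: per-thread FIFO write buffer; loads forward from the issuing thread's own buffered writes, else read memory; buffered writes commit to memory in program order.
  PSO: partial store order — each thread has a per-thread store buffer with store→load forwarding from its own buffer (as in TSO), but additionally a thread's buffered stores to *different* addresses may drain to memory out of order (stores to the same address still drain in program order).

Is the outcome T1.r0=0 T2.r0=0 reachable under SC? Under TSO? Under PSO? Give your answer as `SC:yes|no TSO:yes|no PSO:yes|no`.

outcome vector order: (T1.r0,T2.r0)
under SC → <0 0> <0 1> <0 2> <1 0> <1 1> <1 2>
under TSO → <0 0> <0 1> <0 2> <1 0> <1 1> <1 2>
under PSO → <0 0> <0 1> <0 2> <1 0> <1 1> <1 2>
target <0 0> ∈ {SC,TSO,PSO}

SC:yes TSO:yes PSO:yes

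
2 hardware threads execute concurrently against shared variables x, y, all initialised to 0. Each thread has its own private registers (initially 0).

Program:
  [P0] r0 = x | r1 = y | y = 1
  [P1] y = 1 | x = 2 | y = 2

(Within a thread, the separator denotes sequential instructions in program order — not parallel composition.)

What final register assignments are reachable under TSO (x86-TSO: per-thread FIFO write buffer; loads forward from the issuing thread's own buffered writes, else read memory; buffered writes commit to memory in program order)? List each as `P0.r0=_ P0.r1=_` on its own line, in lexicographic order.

outcome vector order: (P0.r0,P0.r1)
|TSO outcomes| = 5

P0.r0=0 P0.r1=0
P0.r0=0 P0.r1=1
P0.r0=0 P0.r1=2
P0.r0=2 P0.r1=1
P0.r0=2 P0.r1=2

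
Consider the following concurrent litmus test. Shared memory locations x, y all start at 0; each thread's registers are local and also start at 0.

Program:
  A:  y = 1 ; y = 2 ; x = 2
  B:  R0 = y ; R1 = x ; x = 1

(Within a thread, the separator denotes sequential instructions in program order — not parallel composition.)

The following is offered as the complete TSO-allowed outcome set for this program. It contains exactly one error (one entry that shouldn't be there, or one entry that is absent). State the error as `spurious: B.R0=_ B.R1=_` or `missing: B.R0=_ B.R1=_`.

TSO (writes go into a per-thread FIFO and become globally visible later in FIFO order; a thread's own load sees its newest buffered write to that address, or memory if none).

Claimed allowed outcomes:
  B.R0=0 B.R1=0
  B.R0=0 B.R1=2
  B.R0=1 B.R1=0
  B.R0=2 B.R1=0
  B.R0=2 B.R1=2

missing: B.R0=1 B.R1=2

outcome vector order: (B.R0,B.R1)
TSO: 6 outcomes — {00 02 10 12 20 22}
TSO∖claimed = {12}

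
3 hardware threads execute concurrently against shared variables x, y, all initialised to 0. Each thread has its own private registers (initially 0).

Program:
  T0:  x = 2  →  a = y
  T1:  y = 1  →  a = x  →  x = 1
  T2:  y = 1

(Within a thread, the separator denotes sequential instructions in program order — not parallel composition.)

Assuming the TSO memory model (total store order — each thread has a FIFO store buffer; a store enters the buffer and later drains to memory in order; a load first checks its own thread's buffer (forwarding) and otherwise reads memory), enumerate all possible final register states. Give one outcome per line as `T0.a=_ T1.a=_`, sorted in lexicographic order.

T0.a=0 T1.a=0
T0.a=0 T1.a=2
T0.a=1 T1.a=0
T0.a=1 T1.a=2

outcome vector order: (T0.a,T1.a)
|TSO outcomes| = 4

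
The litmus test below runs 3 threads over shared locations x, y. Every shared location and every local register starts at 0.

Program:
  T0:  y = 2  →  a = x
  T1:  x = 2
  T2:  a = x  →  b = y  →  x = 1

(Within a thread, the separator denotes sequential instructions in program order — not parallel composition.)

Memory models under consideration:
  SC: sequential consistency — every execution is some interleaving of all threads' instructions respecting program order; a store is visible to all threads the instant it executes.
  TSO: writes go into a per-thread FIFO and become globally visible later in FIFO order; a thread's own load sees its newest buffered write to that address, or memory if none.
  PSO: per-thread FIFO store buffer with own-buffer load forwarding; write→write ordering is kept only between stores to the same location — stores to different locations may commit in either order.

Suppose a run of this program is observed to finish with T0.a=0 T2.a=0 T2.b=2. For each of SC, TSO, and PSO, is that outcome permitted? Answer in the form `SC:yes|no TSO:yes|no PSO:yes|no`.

outcome vector order: (T0.a,T2.a,T2.b)
[SC] allowed = {000 002 022 100 102 120 122 200 202 220 222}
[TSO] allowed = {000 002 020 022 100 102 120 122 200 202 220 222}
[PSO] allowed = {000 002 020 022 100 102 120 122 200 202 220 222}
target 002 ∈ {SC,TSO,PSO}

SC:yes TSO:yes PSO:yes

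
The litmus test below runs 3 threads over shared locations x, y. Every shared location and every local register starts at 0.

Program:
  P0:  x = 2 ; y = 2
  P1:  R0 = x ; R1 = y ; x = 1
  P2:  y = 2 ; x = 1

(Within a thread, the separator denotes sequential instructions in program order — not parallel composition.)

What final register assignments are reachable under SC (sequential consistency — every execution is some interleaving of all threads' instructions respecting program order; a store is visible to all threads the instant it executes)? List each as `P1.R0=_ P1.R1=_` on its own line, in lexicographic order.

outcome vector order: (P1.R0,P1.R1)
|SC outcomes| = 5

P1.R0=0 P1.R1=0
P1.R0=0 P1.R1=2
P1.R0=1 P1.R1=2
P1.R0=2 P1.R1=0
P1.R0=2 P1.R1=2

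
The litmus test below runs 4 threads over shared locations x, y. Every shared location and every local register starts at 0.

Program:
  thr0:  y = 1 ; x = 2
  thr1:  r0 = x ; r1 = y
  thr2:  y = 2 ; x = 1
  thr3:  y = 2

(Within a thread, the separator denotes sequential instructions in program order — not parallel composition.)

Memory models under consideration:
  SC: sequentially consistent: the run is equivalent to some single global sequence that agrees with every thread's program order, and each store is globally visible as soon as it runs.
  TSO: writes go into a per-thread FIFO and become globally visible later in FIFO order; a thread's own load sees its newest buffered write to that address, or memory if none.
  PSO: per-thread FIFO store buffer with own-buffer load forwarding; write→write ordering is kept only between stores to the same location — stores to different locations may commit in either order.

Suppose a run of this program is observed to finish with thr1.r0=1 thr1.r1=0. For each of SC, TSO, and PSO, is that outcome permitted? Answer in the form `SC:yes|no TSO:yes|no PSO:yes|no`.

outcome vector order: (thr1.r0,thr1.r1)
under SC → 00 01 02 11 12 21 22
under TSO → 00 01 02 11 12 21 22
under PSO → 00 01 02 10 11 12 20 21 22
target 10 ∈ {PSO}

SC:no TSO:no PSO:yes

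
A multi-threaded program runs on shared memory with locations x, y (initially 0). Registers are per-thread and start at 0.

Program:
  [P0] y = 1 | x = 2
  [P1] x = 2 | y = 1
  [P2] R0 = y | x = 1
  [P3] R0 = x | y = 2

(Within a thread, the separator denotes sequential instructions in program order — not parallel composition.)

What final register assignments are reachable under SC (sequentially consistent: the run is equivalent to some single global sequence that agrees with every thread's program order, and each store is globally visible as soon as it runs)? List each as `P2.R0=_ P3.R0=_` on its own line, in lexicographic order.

P2.R0=0 P3.R0=0
P2.R0=0 P3.R0=1
P2.R0=0 P3.R0=2
P2.R0=1 P3.R0=0
P2.R0=1 P3.R0=1
P2.R0=1 P3.R0=2
P2.R0=2 P3.R0=0
P2.R0=2 P3.R0=2

outcome vector order: (P2.R0,P3.R0)
|SC outcomes| = 8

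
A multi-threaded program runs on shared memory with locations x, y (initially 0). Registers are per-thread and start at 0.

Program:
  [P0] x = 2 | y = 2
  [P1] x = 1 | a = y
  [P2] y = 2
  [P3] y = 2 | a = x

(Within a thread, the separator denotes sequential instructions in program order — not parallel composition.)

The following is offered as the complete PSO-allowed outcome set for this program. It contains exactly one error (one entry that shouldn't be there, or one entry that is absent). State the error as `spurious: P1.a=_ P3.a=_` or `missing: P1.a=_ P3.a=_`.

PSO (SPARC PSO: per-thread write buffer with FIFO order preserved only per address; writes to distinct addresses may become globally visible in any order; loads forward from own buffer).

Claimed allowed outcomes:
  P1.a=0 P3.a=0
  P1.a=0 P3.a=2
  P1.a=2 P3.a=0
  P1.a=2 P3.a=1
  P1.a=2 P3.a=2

missing: P1.a=0 P3.a=1

outcome vector order: (P1.a,P3.a)
PSO (6): 00 01 02 20 21 22
PSO∖claimed = {01}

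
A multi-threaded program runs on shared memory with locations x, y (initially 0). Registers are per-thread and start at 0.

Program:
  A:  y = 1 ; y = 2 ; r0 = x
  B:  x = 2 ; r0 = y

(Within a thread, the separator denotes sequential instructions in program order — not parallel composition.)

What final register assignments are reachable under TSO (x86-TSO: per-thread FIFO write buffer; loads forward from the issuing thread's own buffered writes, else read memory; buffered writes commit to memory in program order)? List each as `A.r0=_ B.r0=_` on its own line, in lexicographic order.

A.r0=0 B.r0=0
A.r0=0 B.r0=1
A.r0=0 B.r0=2
A.r0=2 B.r0=0
A.r0=2 B.r0=1
A.r0=2 B.r0=2

outcome vector order: (A.r0,B.r0)
|TSO outcomes| = 6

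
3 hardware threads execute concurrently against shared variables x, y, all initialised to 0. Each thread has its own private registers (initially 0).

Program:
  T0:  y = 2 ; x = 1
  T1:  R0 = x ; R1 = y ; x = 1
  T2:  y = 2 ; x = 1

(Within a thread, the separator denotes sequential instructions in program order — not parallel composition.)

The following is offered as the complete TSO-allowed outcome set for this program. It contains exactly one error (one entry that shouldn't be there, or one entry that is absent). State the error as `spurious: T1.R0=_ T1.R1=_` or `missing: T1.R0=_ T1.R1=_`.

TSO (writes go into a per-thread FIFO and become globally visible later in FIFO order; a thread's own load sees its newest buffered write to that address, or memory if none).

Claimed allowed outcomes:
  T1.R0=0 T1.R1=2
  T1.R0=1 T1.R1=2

outcome vector order: (T1.R0,T1.R1)
under TSO → 00 02 12
TSO∖claimed = {00}

missing: T1.R0=0 T1.R1=0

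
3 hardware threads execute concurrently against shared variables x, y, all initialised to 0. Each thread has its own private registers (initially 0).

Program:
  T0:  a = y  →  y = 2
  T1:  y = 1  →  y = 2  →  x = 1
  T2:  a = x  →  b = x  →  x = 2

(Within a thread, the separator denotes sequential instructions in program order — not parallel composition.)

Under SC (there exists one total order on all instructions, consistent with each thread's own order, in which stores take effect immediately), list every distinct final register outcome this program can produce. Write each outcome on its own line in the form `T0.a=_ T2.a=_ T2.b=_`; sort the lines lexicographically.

outcome vector order: (T0.a,T2.a,T2.b)
|SC outcomes| = 9

T0.a=0 T2.a=0 T2.b=0
T0.a=0 T2.a=0 T2.b=1
T0.a=0 T2.a=1 T2.b=1
T0.a=1 T2.a=0 T2.b=0
T0.a=1 T2.a=0 T2.b=1
T0.a=1 T2.a=1 T2.b=1
T0.a=2 T2.a=0 T2.b=0
T0.a=2 T2.a=0 T2.b=1
T0.a=2 T2.a=1 T2.b=1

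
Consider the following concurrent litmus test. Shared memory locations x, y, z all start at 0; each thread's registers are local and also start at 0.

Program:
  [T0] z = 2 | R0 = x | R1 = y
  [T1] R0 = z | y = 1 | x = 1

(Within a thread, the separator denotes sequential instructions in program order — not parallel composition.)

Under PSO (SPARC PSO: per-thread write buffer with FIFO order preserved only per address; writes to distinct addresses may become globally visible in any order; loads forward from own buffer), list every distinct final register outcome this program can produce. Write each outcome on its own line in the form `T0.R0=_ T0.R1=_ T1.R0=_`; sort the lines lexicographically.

T0.R0=0 T0.R1=0 T1.R0=0
T0.R0=0 T0.R1=0 T1.R0=2
T0.R0=0 T0.R1=1 T1.R0=0
T0.R0=0 T0.R1=1 T1.R0=2
T0.R0=1 T0.R1=0 T1.R0=0
T0.R0=1 T0.R1=0 T1.R0=2
T0.R0=1 T0.R1=1 T1.R0=0
T0.R0=1 T0.R1=1 T1.R0=2

outcome vector order: (T0.R0,T0.R1,T1.R0)
|PSO outcomes| = 8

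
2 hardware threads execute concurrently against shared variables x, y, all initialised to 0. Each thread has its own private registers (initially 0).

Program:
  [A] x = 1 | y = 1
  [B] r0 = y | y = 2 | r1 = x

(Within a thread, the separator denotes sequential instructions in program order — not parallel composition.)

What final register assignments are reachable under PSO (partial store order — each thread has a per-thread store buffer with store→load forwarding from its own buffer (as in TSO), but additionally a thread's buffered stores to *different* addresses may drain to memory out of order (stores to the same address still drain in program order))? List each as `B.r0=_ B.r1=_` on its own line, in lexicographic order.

B.r0=0 B.r1=0
B.r0=0 B.r1=1
B.r0=1 B.r1=0
B.r0=1 B.r1=1

outcome vector order: (B.r0,B.r1)
|PSO outcomes| = 4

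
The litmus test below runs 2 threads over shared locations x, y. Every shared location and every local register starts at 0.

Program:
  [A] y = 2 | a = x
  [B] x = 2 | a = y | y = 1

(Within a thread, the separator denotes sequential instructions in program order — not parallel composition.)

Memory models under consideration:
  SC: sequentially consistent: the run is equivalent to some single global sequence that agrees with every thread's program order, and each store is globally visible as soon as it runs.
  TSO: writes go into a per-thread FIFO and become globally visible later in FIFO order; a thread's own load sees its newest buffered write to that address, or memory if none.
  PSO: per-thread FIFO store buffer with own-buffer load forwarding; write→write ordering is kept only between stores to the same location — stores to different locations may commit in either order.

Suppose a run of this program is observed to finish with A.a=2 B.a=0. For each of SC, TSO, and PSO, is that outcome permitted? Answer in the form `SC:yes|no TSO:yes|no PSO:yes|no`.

SC:yes TSO:yes PSO:yes

outcome vector order: (A.a,B.a)
SC: 3 outcomes — {02 20 22}
TSO: 4 outcomes — {00 02 20 22}
PSO: 4 outcomes — {00 02 20 22}
target 20 ∈ {SC,TSO,PSO}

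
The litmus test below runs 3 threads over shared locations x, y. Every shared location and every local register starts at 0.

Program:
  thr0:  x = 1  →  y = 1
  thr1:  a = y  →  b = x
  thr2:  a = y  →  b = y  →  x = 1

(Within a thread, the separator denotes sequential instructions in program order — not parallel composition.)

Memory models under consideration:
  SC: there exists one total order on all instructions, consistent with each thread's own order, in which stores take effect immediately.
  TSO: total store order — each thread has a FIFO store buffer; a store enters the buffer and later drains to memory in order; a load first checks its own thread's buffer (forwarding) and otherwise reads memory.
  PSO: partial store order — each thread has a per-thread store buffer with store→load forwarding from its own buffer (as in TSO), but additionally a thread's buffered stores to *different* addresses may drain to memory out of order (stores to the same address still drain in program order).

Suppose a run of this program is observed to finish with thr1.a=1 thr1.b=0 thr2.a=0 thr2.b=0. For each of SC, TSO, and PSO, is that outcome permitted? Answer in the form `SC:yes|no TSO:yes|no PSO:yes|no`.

outcome vector order: (thr1.a,thr1.b,thr2.a,thr2.b)
under SC → <0 0 0 0>; <0 0 0 1>; <0 0 1 1>; <0 1 0 0>; <0 1 0 1>; <0 1 1 1>; <1 1 0 0>; <1 1 0 1>; <1 1 1 1>
under TSO → <0 0 0 0>; <0 0 0 1>; <0 0 1 1>; <0 1 0 0>; <0 1 0 1>; <0 1 1 1>; <1 1 0 0>; <1 1 0 1>; <1 1 1 1>
under PSO → <0 0 0 0>; <0 0 0 1>; <0 0 1 1>; <0 1 0 0>; <0 1 0 1>; <0 1 1 1>; <1 0 0 0>; <1 0 0 1>; <1 0 1 1>; <1 1 0 0>; <1 1 0 1>; <1 1 1 1>
target <1 0 0 0> ∈ {PSO}

SC:no TSO:no PSO:yes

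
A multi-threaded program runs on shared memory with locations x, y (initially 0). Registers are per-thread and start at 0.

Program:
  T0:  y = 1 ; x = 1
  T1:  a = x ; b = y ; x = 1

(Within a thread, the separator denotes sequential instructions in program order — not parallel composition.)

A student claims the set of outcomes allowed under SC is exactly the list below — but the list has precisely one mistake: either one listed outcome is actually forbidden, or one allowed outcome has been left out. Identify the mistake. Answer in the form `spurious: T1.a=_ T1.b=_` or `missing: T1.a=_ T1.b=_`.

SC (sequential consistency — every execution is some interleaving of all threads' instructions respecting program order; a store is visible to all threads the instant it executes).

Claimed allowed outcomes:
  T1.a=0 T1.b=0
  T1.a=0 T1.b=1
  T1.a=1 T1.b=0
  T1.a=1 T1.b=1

spurious: T1.a=1 T1.b=0

outcome vector order: (T1.a,T1.b)
under SC → 0/0 0/1 1/1
claimed∖SC = {1/0}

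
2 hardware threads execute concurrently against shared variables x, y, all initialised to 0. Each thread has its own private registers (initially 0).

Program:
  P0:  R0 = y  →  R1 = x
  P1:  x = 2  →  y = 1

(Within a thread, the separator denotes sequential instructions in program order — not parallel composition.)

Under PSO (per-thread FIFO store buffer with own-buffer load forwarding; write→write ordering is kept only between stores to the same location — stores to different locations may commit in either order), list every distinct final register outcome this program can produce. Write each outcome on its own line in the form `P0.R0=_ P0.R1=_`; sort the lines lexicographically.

P0.R0=0 P0.R1=0
P0.R0=0 P0.R1=2
P0.R0=1 P0.R1=0
P0.R0=1 P0.R1=2

outcome vector order: (P0.R0,P0.R1)
|PSO outcomes| = 4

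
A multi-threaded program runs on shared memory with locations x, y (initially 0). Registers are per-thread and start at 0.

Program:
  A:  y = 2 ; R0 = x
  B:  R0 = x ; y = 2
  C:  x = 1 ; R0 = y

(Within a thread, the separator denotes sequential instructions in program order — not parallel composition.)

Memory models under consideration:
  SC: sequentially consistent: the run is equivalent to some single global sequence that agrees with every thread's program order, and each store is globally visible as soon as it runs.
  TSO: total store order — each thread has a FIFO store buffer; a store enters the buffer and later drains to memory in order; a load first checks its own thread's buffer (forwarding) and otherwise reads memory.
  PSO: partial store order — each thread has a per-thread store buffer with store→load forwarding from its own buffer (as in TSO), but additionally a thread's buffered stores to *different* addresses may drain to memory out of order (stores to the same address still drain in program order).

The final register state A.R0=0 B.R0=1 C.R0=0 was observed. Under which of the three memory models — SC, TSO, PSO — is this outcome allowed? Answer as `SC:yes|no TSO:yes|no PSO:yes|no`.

outcome vector order: (A.R0,B.R0,C.R0)
SC: 6 outcomes — {(0,0,2); (0,1,2); (1,0,0); (1,0,2); (1,1,0); (1,1,2)}
TSO: 8 outcomes — {(0,0,0); (0,0,2); (0,1,0); (0,1,2); (1,0,0); (1,0,2); (1,1,0); (1,1,2)}
PSO: 8 outcomes — {(0,0,0); (0,0,2); (0,1,0); (0,1,2); (1,0,0); (1,0,2); (1,1,0); (1,1,2)}
target (0,1,0) ∈ {TSO,PSO}

SC:no TSO:yes PSO:yes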